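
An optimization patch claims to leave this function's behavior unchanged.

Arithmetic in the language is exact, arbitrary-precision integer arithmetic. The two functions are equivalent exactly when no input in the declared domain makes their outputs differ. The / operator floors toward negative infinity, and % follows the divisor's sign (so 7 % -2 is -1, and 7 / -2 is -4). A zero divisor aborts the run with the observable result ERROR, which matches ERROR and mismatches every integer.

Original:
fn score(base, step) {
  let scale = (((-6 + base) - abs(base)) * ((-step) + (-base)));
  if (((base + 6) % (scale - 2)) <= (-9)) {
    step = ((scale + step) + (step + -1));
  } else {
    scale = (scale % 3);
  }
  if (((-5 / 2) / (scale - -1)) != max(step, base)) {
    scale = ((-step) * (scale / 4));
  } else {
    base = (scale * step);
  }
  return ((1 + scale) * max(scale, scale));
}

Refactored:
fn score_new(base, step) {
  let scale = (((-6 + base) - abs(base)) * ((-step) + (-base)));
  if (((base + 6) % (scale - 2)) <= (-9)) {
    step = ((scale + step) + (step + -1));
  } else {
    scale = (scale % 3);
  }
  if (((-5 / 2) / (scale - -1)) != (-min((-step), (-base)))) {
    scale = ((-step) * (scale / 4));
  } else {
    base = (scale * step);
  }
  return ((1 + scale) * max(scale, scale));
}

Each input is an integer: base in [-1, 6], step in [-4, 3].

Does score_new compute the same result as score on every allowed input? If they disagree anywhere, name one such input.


Comparing the listings, the differences include: min/max/abs usage differs.
Tracing base=5, step=0: score: scale = 30; (((base + 6) % (scale - 2)) <= (-9)) -> false; scale = 0; (((-5 / 2) / (scale - -1)) != max(step, base)) -> true; scale = 0; return 0 | score_new: scale = 30; (((base + 6) % (scale - 2)) <= (-9)) -> false; scale = 0; (((-5 / 2) / (scale - -1)) != (-min((-step), (-base)))) -> true; scale = 0; return 0 — matching result 0.
Sweeping the whole domain (64 inputs) finds no disagreement.
verdict: equivalent


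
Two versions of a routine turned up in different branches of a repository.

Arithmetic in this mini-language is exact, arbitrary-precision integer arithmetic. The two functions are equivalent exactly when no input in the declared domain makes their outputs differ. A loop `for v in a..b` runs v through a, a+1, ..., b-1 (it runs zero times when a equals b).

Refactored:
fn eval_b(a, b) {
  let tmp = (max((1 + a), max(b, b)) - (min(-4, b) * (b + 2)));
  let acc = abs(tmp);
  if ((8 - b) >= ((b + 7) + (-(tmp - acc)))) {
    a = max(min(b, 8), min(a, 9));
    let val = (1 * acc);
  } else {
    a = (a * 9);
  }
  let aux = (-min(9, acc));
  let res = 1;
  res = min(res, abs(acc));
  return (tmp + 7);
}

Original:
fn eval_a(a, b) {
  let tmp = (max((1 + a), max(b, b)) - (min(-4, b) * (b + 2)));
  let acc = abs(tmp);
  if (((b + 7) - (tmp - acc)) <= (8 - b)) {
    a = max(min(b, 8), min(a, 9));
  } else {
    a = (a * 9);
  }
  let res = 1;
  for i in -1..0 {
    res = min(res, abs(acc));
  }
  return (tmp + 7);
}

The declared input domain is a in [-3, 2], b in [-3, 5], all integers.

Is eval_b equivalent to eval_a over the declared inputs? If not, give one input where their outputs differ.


Behavior is preserved: although min/max/abs usage differs; and statement counts differ; and loop structure differs; and local variable names differ; and arithmetic usage differs; and comparison usage differs; and constant usage differs, the outputs never diverge.
As a probe, take a=-2, b=2: eval_a runs tmp becomes 18; next acc becomes 18; next (((b + 7) - (tmp - acc)) <= (8 - b)) evaluates to false; next a becomes -18; next res becomes 1; next at i=-1:; next res becomes 1; next final value 25; eval_b runs tmp becomes 18; next acc becomes 18; next ((8 - b) >= ((b + 7) + (-(tmp - acc)))) evaluates to false; next a becomes -18; next aux becomes -9; next res becomes 1; next res becomes 1; next final value 25; both end at 25.
Sweeping the whole domain (54 inputs) finds no disagreement.
verdict: equivalent


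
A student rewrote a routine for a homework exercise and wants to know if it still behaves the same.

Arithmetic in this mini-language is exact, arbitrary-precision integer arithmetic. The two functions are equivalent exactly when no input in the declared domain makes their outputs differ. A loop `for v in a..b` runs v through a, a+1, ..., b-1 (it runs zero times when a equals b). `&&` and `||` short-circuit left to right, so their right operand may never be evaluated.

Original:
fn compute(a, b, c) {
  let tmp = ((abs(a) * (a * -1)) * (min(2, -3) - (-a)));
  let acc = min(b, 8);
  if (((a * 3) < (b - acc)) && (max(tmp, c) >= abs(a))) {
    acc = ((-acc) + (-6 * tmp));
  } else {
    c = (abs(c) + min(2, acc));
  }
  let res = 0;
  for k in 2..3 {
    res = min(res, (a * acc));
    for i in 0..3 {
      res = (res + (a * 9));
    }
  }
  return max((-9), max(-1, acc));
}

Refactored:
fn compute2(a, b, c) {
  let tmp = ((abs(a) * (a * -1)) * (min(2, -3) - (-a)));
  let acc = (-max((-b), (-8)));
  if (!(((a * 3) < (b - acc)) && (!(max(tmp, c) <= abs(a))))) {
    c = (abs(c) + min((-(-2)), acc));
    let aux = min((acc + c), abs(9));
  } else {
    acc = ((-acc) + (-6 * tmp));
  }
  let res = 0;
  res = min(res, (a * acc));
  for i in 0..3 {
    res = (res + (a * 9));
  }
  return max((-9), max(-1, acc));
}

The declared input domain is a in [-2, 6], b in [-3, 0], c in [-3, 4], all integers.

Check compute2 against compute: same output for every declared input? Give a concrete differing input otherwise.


Evaluate both at a=-2, b=-3, c=2.
compute: tmp becomes -20; next acc becomes -3; next (((a * 3) < (b - acc)) && (max(tmp, c) >= abs(a))) evaluates to true; next acc becomes 123; next res becomes 0; next at k=2:; next res becomes -246; next at i=0:; next res becomes -264; next at i=1:; next res becomes -282; next at i=2:; next res becomes -300; next final value 123
compute2: tmp becomes -20; next acc becomes -3; next (!(((a * 3) < (b - acc)) && (!(max(tmp, c) <= abs(a))))) evaluates to true; next c becomes -1; next aux becomes -4; next res becomes 0; next res becomes 0; next at i=0:; next res becomes -18; next at i=1:; next res becomes -36; next at i=2:; next res becomes -54; next final value -1
123 != -1, so the rewrite changes behavior.
verdict: not equivalent; witness: a=-2, b=-3, c=2


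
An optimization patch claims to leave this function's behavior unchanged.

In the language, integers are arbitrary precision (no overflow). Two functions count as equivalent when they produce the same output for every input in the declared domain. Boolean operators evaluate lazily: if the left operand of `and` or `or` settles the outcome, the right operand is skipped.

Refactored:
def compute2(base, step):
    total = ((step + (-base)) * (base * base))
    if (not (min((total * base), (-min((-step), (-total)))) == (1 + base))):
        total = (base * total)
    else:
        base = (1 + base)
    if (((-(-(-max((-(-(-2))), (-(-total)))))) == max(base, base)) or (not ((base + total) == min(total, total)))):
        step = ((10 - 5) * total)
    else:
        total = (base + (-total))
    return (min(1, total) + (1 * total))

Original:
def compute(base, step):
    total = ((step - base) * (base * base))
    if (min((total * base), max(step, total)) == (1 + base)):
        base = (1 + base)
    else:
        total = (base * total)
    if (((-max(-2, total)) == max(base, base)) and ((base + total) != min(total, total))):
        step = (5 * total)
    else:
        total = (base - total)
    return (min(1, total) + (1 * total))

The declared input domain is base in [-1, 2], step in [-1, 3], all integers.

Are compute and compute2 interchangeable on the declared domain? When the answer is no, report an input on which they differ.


At base=-1, step=0: compute gives 0, compute2 gives -2.
verdict: not equivalent; witness: base=-1, step=0


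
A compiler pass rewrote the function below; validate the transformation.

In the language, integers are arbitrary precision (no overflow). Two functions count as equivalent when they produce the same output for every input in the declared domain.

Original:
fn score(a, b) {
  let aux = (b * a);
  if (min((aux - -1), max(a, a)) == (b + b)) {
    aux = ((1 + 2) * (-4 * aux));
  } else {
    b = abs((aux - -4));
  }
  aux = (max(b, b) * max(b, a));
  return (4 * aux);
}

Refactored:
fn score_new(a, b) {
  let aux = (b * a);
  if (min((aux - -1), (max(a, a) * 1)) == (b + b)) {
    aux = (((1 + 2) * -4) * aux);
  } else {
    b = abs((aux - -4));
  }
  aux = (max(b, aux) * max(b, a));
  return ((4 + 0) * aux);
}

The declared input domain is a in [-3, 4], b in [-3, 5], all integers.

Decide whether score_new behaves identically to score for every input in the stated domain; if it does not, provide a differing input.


These are not equivalent — on a=3, b=-1 the outputs split (-12 vs 432).
score: aux := -3 | (min((aux - -1), max(a, a)) == (b + b)): true | aux := 36 | aux := -3 | result -12
score_new: aux := -3 | (min((aux - -1), (max(a, a) * 1)) == (b + b)): true | aux := 36 | aux := 108 | result 432
verdict: not equivalent; witness: a=3, b=-1


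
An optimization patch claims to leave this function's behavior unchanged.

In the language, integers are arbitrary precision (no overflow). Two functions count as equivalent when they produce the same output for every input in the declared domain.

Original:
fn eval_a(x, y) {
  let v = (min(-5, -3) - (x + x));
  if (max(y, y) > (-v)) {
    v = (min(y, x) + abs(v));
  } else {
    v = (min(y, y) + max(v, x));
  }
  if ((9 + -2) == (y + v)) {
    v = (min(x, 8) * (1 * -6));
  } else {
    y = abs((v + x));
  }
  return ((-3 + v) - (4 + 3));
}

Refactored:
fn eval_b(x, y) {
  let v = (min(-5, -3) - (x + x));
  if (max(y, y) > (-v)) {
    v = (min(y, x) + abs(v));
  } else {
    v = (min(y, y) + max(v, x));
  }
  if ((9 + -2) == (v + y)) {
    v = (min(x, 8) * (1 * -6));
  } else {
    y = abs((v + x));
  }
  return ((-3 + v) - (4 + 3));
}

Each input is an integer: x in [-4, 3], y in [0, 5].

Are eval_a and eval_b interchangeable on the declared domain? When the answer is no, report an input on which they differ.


Equivalent — the differences include same computation, different form, yet no declared input distinguishes the two.
One worked example (x=-2, y=4) — eval_a: v=-1, then (max(y, y) > (-v)) is true, then v=-1, then ((9 + -2) == (y + v)) is false, then y=3, then returns -11; eval_b: v=-1, then (max(y, y) > (-v)) is true, then v=-1, then ((9 + -2) == (v + y)) is false, then y=3, then returns -11; agreement on -11.
Checked all 48 inputs in the declared domain: the outputs agree on every one.
verdict: equivalent


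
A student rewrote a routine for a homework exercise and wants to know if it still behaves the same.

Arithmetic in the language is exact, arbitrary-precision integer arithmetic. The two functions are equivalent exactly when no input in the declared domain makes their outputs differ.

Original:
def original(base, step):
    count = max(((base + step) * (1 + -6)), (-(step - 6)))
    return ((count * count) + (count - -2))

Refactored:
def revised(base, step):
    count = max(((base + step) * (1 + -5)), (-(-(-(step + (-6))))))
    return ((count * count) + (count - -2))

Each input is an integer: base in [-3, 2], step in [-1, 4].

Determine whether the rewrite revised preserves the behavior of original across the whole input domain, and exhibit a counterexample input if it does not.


The rewrite breaks on base=-3, step=-1, where the results are 422 and 274.
original: count = 20; return 422
revised: count = 16; return 274
verdict: not equivalent; witness: base=-3, step=-1


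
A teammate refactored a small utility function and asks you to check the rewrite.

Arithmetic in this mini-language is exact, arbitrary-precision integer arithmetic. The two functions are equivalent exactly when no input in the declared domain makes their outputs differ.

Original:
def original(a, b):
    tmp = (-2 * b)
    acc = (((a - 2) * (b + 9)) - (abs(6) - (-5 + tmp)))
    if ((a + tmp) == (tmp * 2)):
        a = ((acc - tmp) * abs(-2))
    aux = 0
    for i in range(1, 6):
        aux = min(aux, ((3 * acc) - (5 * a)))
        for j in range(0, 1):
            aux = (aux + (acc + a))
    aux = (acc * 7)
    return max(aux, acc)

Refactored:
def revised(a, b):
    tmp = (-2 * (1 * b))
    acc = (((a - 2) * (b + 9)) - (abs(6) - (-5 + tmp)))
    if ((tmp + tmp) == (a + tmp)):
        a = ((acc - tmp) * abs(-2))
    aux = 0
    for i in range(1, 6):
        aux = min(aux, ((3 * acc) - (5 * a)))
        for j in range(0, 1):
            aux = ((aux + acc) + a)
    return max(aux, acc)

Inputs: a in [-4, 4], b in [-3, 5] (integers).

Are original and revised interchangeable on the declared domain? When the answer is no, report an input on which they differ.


Consider the input a=3, b=-3.
original: tmp := 6 | acc := 1 | ((a + tmp) == (tmp * 2)): false | aux := 0 | iter i=1: | aux := -12 | iter j=0: | aux := -8 | iter i=2: | aux := -12 | iter j=0: | aux := -8 | iter i=3: | aux := -12 | iter j=0: | aux := -8 | iter i=4: | aux := -12 | iter j=0: | aux := -8 | iter i=5: | aux := -12 | iter j=0: | aux := -8 | aux := 7 | result 7
revised: tmp := 6 | acc := 1 | ((tmp + tmp) == (a + tmp)): false | aux := 0 | iter i=1: | aux := -12 | iter j=0: | aux := -8 | iter i=2: | aux := -12 | iter j=0: | aux := -8 | iter i=3: | aux := -12 | iter j=0: | aux := -8 | iter i=4: | aux := -12 | iter j=0: | aux := -8 | iter i=5: | aux := -12 | iter j=0: | aux := -8 | result 1
7 vs 1 — the two versions disagree here.
verdict: not equivalent; witness: a=3, b=-3


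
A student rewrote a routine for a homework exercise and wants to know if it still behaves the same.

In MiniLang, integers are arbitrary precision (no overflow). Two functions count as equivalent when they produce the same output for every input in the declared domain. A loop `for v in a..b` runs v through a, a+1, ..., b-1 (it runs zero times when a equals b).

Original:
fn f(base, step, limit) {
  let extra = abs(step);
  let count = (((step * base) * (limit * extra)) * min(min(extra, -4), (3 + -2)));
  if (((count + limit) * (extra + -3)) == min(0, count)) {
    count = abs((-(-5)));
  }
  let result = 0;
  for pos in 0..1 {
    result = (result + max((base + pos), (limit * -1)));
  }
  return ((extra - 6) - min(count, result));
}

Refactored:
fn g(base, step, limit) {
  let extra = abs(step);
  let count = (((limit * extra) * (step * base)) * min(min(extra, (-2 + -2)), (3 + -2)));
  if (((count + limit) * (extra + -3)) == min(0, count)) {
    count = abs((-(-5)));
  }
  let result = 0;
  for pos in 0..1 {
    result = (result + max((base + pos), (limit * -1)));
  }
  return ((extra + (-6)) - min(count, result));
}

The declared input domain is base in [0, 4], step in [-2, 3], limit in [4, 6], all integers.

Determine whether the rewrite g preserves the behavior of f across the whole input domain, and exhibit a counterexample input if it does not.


This is a faithful refactor — constant usage differs; and arithmetic usage differs, but the computed results match everywhere.
Tracing base=0, step=3, limit=5: f: extra = 3; count = 0; (((count + limit) * (extra + -3)) == min(0, count)) -> true; count = 5; result = 0; [pos=0]; result = 0; return -3 | g: extra = 3; count = 0; (((count + limit) * (extra + -3)) == min(0, count)) -> true; count = 5; result = 0; [pos=0]; result = 0; return -3 — matching result -3.
An exhaustive pass over the 90 declared inputs shows identical outputs.
verdict: equivalent


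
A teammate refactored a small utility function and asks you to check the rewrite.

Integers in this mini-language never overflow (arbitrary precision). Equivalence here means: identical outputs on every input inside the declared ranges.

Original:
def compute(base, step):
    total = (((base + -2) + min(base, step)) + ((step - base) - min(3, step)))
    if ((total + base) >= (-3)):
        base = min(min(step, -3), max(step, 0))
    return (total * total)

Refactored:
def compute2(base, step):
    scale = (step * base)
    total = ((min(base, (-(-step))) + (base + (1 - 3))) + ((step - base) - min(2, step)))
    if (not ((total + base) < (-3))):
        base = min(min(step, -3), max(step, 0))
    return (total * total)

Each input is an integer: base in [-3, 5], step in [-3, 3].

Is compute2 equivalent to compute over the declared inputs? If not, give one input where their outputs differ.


These are not equivalent — on base=-3, step=3 the outputs split (25 vs 16).
compute: total=-5, then ((total + base) >= (-3)) is false, then returns 25
compute2: scale=-9, then total=-4, then (not ((total + base) < (-3))) is false, then returns 16
verdict: not equivalent; witness: base=-3, step=3


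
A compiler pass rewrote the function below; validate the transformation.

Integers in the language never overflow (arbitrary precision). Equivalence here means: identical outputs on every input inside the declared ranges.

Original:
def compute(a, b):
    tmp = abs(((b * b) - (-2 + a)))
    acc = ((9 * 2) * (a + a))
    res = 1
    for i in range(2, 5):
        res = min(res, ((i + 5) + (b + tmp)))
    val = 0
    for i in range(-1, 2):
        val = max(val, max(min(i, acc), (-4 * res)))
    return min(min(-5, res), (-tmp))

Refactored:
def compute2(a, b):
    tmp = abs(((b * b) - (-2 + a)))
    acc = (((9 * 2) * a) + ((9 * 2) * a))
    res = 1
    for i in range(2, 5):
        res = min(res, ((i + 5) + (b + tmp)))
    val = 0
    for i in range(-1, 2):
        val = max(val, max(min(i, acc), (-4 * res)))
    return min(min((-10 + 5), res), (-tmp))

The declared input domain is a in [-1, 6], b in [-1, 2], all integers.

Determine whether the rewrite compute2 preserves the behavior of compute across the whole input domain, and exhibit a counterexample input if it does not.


Side by side, the visible changes include: constant usage differs; arithmetic usage differs.
Spot check at a=1, b=0 — compute: tmp=1, then acc=36, then res=1, then (i=2), then res=1, then (i=3), then res=1, then (i=4), then res=1, then val=0, then (i=-1), then val=0, then (i=0), then val=0, then (i=1), then val=1, then returns -5. compute2: tmp=1, then acc=36, then res=1, then (i=2), then res=1, then (i=3), then res=1, then (i=4), then res=1, then val=0, then (i=-1), then val=0, then (i=0), then val=0, then (i=1), then val=1, then returns -5. Both give -5.
An exhaustive pass over the 32 declared inputs shows identical outputs.
verdict: equivalent


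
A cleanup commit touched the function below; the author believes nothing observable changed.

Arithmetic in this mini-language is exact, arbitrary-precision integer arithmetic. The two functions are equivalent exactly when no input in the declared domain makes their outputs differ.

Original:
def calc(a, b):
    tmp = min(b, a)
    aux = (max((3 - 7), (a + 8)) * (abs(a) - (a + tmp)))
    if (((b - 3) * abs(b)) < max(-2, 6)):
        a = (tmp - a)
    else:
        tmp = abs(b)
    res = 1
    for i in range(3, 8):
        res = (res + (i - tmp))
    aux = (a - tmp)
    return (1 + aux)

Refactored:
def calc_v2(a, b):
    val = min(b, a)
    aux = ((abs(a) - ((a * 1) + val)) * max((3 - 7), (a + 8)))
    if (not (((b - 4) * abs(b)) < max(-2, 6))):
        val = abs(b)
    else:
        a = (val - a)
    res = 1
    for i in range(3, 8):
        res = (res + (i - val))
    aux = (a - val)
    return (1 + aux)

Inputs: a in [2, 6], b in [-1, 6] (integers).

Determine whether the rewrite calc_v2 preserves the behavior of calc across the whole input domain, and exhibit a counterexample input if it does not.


Consider the input a=2, b=5.
calc: tmp becomes 2; next aux becomes -20; next (((b - 3) * abs(b)) < max(-2, 6)) evaluates to false; next tmp becomes 5; next res becomes 1; next at i=3:; next res becomes -1; next at i=4:; next res becomes -2; next at i=5:; next res becomes -2; next at i=6:; next res becomes -1; next at i=7:; next res becomes 1; next aux becomes -3; next final value -2
calc_v2: val becomes 2; next aux becomes -20; next (not (((b - 4) * abs(b)) < max(-2, 6))) evaluates to false; next a becomes 0; next res becomes 1; next at i=3:; next res becomes 2; next at i=4:; next res becomes 4; next at i=5:; next res becomes 7; next at i=6:; next res becomes 11; next at i=7:; next res becomes 16; next aux becomes -2; next final value -1
-2 vs -1 — the two versions disagree here.
verdict: not equivalent; witness: a=2, b=5


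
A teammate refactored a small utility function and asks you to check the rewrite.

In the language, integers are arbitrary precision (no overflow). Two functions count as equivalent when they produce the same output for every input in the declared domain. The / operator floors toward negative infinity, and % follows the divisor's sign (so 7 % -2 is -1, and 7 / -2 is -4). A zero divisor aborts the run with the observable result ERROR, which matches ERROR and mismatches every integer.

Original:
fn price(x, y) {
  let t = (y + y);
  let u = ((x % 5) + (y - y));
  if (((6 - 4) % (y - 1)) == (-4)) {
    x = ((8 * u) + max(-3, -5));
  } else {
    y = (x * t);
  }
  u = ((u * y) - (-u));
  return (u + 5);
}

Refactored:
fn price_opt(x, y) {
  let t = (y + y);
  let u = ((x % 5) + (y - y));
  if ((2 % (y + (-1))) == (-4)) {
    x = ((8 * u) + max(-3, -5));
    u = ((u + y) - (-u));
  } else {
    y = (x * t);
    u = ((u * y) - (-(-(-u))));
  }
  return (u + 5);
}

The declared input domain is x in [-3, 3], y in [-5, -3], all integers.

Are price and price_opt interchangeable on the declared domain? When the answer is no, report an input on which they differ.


There is a counterexample at x=-3, y=-5: -3 on one side, 4 on the other.
price: t=-10, then u=2, then (((6 - 4) % (y - 1)) == (-4)) is true, then x=13, then u=-8, then returns -3
price_opt: t=-10, then u=2, then ((2 % (y + (-1))) == (-4)) is true, then x=13, then u=-1, then returns 4
verdict: not equivalent; witness: x=-3, y=-5


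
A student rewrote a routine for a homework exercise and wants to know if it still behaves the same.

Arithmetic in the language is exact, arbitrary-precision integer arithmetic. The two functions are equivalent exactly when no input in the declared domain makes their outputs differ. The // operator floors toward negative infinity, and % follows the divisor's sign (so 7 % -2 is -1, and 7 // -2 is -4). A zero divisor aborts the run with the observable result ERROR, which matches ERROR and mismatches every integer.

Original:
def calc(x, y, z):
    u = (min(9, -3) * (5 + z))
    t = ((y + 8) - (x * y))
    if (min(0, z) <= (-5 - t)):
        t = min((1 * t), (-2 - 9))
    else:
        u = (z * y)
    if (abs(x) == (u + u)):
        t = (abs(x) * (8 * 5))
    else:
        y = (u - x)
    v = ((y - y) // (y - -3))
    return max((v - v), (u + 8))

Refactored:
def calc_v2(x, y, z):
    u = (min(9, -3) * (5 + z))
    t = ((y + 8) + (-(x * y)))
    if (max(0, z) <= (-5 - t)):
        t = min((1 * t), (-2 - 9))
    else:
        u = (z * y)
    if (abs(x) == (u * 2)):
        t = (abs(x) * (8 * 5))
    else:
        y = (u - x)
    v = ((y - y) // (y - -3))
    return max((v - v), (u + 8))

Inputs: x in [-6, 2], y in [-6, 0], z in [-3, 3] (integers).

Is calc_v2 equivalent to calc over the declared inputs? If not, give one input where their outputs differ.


Not equivalent: x=-6, y=-2, z=2 separates them (0 vs 4).
calc: u=-21, then t=-6, then (min(0, z) <= (-5 - t)) is true, then t=-11, then (abs(x) == (u + u)) is false, then y=-15, then v=0, then returns 0
calc_v2: u=-21, then t=-6, then (max(0, z) <= (-5 - t)) is false, then u=-4, then (abs(x) == (u * 2)) is false, then y=2, then v=0, then returns 4
verdict: not equivalent; witness: x=-6, y=-2, z=2


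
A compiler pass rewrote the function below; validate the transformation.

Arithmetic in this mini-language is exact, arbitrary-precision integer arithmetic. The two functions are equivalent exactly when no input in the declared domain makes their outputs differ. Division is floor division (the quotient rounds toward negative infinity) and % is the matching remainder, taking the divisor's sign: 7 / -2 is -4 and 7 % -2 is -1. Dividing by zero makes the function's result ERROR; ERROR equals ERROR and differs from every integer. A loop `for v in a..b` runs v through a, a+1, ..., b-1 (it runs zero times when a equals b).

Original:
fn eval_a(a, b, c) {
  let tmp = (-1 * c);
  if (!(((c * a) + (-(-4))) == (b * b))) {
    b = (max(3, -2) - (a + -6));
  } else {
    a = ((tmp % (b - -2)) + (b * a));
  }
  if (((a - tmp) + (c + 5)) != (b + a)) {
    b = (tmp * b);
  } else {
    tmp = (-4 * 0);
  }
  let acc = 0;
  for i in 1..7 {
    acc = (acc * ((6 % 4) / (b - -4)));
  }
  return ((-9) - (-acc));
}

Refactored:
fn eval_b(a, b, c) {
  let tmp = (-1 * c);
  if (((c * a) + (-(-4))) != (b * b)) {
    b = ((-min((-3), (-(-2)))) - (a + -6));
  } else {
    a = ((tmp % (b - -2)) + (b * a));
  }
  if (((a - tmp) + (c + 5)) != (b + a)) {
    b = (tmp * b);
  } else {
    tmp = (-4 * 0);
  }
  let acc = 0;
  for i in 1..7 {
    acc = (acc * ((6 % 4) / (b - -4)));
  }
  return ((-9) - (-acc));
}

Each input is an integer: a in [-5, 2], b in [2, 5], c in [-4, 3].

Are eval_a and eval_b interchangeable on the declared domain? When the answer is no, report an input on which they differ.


Reading the diff, among the changes: min/max/abs usage differs, plus comparison usage differs, plus boolean connective usage differs.
One worked example (a=0, b=2, c=2) — eval_a: tmp = -2; (!(((c * a) + (-(-4))) == (b * b))) -> false; a = 2; (((a - tmp) + (c + 5)) != (b + a)) -> true; b = -4; acc = 0; [i=1]; division by zero -> ERROR; eval_b: tmp = -2; (((c * a) + (-(-4))) != (b * b)) -> false; a = 2; (((a - tmp) + (c + 5)) != (b + a)) -> true; b = -4; acc = 0; [i=1]; division by zero -> ERROR; agreement on ERROR.
Checked all 256 inputs in the declared domain: the outputs agree on every one.
verdict: equivalent


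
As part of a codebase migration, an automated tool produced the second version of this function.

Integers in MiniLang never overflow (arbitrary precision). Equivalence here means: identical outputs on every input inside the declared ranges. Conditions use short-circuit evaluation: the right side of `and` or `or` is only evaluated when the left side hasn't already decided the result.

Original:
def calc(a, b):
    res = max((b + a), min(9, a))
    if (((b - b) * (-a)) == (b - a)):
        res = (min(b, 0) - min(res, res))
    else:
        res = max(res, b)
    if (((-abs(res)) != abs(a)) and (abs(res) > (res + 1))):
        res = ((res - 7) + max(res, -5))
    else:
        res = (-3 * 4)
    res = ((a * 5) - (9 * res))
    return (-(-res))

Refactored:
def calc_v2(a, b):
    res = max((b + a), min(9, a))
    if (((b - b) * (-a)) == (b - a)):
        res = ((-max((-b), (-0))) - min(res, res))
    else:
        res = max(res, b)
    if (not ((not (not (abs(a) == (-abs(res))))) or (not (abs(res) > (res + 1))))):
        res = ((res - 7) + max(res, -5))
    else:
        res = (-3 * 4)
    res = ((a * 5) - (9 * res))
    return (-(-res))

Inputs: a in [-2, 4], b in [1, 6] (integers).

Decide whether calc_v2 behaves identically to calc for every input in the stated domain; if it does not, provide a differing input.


Reading the diff, among the changes: min/max/abs usage differs; and boolean connective usage differs; and comparison usage differs.
Tracing a=3, b=3: calc: res=6, then (((b - b) * (-a)) == (b - a)) is true, then res=-6, then (((-abs(res)) != abs(a)) and (abs(res) > (res + 1))) is true, then res=-18, then res=177, then returns 177 | calc_v2: res=6, then (((b - b) * (-a)) == (b - a)) is true, then res=-6, then (not ((not (not (abs(a) == (-abs(res))))) or (not (abs(res) > (res + 1))))) is true, then res=-18, then res=177, then returns 177 — matching result 177.
Across all 42 domain points the two functions coincide.
verdict: equivalent


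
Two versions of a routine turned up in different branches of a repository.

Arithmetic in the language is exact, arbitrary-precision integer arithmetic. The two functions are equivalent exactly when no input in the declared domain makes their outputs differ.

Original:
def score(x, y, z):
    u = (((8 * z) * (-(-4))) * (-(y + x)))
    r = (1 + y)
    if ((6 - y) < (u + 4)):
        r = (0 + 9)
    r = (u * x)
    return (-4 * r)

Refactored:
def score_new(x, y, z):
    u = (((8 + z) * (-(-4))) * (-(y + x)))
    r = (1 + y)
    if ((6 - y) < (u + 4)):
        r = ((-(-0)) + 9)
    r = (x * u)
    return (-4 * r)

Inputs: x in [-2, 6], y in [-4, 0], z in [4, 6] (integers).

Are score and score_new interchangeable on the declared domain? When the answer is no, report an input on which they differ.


There is a counterexample at x=-2, y=-4, z=4: 6144 on one side, 2304 on the other.
score: u := 768 | r := -3 | ((6 - y) < (u + 4)): true | r := 9 | r := -1536 | result 6144
score_new: u := 288 | r := -3 | ((6 - y) < (u + 4)): true | r := 9 | r := -576 | result 2304
verdict: not equivalent; witness: x=-2, y=-4, z=4


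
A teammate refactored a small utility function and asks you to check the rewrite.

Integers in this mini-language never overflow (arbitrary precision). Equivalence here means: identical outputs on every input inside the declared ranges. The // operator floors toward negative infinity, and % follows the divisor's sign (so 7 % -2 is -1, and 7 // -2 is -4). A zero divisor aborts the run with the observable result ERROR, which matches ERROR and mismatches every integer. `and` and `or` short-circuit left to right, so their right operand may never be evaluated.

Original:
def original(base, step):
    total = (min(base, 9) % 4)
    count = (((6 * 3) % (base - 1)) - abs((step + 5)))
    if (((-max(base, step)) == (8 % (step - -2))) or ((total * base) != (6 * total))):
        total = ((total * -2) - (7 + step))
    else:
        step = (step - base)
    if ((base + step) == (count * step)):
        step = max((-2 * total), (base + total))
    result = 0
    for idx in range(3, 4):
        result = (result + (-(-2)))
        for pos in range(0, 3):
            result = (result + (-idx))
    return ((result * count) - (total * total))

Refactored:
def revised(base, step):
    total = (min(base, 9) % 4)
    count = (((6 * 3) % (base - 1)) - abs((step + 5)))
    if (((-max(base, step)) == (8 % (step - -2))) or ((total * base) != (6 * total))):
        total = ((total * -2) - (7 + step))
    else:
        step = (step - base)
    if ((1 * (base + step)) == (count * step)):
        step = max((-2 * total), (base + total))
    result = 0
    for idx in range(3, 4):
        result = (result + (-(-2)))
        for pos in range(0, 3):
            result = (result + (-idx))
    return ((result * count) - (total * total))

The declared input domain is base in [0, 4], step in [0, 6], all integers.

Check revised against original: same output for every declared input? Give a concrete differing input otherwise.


Although arithmetic usage differs, constant usage differs, 35/35 inputs agree.
verdict: equivalent


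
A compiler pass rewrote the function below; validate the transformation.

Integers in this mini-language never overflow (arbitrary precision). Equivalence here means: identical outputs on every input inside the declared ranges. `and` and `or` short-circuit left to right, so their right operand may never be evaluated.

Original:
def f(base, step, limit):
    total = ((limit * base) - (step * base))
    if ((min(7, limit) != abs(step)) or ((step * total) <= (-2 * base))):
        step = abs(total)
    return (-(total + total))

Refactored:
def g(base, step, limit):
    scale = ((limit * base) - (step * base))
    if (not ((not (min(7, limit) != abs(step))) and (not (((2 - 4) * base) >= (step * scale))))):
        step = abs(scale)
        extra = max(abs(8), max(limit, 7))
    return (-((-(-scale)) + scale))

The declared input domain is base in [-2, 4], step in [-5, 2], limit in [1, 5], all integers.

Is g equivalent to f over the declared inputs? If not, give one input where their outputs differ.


Although constant usage differs; statement counts differ; arithmetic usage differs; min/max/abs usage differs; comparison usage differs; local variable names differ; boolean connective usage differs, 280/280 inputs agree.
verdict: equivalent


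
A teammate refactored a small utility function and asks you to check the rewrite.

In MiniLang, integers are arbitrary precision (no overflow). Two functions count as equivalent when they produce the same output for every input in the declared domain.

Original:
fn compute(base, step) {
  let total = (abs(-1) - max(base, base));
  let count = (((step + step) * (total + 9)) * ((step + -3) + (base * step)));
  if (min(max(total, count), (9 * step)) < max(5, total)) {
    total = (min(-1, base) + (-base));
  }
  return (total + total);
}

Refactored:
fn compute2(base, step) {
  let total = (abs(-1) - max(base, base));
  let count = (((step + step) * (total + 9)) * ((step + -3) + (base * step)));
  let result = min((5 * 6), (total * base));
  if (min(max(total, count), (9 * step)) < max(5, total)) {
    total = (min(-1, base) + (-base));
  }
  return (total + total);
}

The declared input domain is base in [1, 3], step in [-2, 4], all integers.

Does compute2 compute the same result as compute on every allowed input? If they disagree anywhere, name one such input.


Side by side, the visible changes include: constant usage differs; and statement counts differ; and arithmetic usage differs; and min/max/abs usage differs; and local variable names differ.
One worked example (base=1, step=-2) — compute: total becomes 0; next count becomes 252; next (min(max(total, count), (9 * step)) < max(5, total)) evaluates to true; next total becomes -2; next final value -4; compute2: total becomes 0; next count becomes 252; next result becomes 0; next (min(max(total, count), (9 * step)) < max(5, total)) evaluates to true; next total becomes -2; next final value -4; agreement on -4.
An exhaustive pass over the 21 declared inputs shows identical outputs.
verdict: equivalent


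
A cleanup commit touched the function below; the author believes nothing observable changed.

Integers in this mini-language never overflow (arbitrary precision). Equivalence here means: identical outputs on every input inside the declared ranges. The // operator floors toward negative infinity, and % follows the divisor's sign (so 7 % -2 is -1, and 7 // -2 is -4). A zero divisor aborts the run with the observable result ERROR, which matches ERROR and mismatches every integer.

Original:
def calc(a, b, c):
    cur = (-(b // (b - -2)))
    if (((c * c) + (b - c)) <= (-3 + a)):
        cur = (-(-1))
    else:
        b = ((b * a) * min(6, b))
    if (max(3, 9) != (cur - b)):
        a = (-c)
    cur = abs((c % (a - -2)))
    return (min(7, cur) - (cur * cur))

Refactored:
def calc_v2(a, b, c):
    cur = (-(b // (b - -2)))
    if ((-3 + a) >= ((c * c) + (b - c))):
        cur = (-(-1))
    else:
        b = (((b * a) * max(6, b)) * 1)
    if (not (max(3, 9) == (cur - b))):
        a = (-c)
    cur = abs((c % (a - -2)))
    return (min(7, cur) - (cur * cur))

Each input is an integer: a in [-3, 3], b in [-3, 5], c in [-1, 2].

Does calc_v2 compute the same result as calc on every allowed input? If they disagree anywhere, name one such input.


Take a=-1, b=3, c=-1.
calc: cur becomes 0; next (((c * c) + (b - c)) <= (-3 + a)) evaluates to false; next b becomes -9; next (max(3, 9) != (cur - b)) evaluates to false; next cur becomes 0; next final value 0
calc_v2: cur becomes 0; next ((-3 + a) >= ((c * c) + (b - c))) evaluates to false; next b becomes -18; next (not (max(3, 9) == (cur - b))) evaluates to true; next a becomes 1; next cur becomes 2; next final value -2
0 against -2: the behavior changed.
verdict: not equivalent; witness: a=-1, b=3, c=-1


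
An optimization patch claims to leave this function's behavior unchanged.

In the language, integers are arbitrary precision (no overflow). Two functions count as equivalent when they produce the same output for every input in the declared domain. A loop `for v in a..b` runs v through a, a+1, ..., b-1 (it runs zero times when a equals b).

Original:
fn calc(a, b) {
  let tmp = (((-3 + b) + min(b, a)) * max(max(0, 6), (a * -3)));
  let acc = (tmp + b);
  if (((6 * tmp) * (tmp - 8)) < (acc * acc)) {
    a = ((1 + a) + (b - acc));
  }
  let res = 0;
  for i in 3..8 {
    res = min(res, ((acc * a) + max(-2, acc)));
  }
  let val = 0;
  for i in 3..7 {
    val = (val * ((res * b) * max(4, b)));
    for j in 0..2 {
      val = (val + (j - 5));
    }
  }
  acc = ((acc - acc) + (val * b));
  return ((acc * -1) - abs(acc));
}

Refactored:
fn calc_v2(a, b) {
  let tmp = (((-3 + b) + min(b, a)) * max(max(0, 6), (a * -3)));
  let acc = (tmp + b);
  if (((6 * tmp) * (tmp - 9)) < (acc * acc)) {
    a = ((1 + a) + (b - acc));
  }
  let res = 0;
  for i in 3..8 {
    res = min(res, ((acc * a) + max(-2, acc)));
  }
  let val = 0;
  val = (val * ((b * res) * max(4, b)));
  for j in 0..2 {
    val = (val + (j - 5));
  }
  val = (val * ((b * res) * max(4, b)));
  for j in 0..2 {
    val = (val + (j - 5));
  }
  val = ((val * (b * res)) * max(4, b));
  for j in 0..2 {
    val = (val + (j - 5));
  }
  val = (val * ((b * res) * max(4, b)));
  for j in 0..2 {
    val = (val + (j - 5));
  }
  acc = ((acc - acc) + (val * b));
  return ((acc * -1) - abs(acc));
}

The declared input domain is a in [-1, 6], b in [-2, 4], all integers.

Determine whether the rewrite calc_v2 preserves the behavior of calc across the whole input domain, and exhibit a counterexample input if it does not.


Not equivalent: a=1, b=4 separates them (0 vs -880220473272).
calc: tmp := 12 | acc := 16 | (((6 * tmp) * (tmp - 8)) < (acc * acc)): false | res := 0 | iter i=3: | res := 0 | iter i=4: | res := 0 | iter i=5: | res := 0 | iter i=6: | res := 0 | iter i=7: | res := 0 | val := 0 | iter i=3: | val := 0 | iter j=0: | val := -5 | iter j=1: | val := -9 | iter i=4: | val := 0 | iter j=0: | val := -5 | iter j=1: | val := -9 | iter i=5: | val := 0 | iter j=0: | val := -5 | iter j=1: | val := -9 | iter i=6: | val := 0 | iter j=0: | val := -5 | iter j=1: | val := -9 | acc := -36 | result 0
calc_v2: tmp := 12 | acc := 16 | (((6 * tmp) * (tmp - 9)) < (acc * acc)): true | a := -10 | res := 0 | iter i=3: | res := -144 | iter i=4: | res := -144 | iter i=5: | res := -144 | iter i=6: | res := -144 | iter i=7: | res := -144 | val := 0 | val := 0 | iter j=0: | val := -5 | iter j=1: | val := -9 | val := 20736 | iter j=0: | val := 20731 | iter j=1: | val := 20727 | val := -47755008 | iter j=0: | val := -47755013 | iter j=1: | val := -47755017 | val := 110027559168 | iter j=0: | val := 110027559163 | iter j=1: | val := 110027559159 | acc := 440110236636 | result -880220473272
verdict: not equivalent; witness: a=1, b=4


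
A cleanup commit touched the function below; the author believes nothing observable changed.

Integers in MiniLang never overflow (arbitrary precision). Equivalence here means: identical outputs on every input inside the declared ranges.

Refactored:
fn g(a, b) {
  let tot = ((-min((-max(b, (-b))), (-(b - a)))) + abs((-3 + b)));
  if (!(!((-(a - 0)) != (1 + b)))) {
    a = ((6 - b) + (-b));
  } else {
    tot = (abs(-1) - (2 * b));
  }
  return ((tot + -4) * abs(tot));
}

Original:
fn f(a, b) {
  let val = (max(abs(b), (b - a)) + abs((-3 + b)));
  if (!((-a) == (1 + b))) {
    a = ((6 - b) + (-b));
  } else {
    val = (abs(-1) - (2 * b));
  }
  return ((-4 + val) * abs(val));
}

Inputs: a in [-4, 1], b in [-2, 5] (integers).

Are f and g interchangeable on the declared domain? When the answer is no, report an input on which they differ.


This is a faithful refactor — arithmetic usage differs; also min/max/abs usage differs; also comparison usage differs; also local variable names differ; also constant usage differs; also boolean connective usage differs, but the computed results match everywhere.
One worked example (a=-3, b=5) — f: val becomes 10; next (!((-a) == (1 + b))) evaluates to true; next a becomes -4; next final value 60; g: tot becomes 10; next (!(!((-(a - 0)) != (1 + b)))) evaluates to true; next a becomes -4; next final value 60; agreement on 60.
Every one of the 48 inputs gives matching results.
verdict: equivalent


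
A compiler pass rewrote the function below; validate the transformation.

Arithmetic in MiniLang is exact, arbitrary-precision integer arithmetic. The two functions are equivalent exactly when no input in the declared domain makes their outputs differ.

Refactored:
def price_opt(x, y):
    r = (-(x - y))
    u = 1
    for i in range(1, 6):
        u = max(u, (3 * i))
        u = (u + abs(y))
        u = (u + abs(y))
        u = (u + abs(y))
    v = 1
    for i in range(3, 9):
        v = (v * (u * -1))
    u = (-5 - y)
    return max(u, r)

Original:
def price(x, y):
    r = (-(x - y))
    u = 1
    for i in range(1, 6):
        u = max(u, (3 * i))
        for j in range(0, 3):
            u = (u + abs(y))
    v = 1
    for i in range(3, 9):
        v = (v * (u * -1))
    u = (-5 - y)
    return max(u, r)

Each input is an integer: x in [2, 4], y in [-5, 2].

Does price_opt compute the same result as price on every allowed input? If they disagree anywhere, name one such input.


Changes here: arithmetic usage differs, plus min/max/abs usage differs, plus local variable names differ, plus statement counts differ, plus loop structure differs; the full 24-point sweep finds no disagreement.
verdict: equivalent
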